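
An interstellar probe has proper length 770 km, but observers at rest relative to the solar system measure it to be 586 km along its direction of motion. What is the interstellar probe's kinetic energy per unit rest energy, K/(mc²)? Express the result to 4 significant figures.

From L = L₀/γ: γ = 770/586 = 1.31399.
K/(mc²) = γ − 1 = 1.31399 − 1 = 0.3140.

0.3140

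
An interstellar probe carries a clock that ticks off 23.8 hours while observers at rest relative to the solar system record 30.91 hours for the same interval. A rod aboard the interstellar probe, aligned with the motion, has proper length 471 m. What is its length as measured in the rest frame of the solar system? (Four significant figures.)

362.7 m

From Δt = γΔτ: γ = 30.91/23.8 = 1.29874.
The rod contracts by the same γ: 471 m / 1.29874 = 362.7 m.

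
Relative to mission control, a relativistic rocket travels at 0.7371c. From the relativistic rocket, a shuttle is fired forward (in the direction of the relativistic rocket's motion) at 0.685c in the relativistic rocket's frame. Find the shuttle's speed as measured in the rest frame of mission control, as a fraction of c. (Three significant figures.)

0.945c

In units of c, u = (u' + v)/(1 + u'v) with u' = 0.685 and v = 0.7371.
Numerator: 0.685 + 0.7371 = 1.4221. Denominator: 1 + (0.685)(0.7371) = 1.5049135.
u = 1.4221/1.5049135 = 0.94497, so the speed is 0.945c.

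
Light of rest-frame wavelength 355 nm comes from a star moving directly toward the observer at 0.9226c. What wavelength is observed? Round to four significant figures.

71.23 nm

Relativistic Doppler for wavelength: λ_obs = λ_src · √((1−β)/(1+β)).
With β = 0.9226: factor = √(0.0774/1.9226) = 0.20064.
λ_obs = 355 × 0.20064 = 71.23 nm.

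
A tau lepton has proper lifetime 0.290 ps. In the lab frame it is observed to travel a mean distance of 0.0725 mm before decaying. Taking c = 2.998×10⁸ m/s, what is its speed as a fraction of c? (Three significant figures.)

0.640c

d = βγcτ ⇒ βγ = d/(cτ) = 7.250×10^-5 m / (8.6942×10^-5 m) = 0.83389.
β = (βγ)/√(1+(βγ)²) = 0.83389/√1.695373 = 0.640.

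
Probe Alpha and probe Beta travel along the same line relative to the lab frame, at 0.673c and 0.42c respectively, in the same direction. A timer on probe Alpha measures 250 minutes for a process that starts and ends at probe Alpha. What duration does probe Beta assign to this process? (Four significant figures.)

Speed of probe Alpha in probe Beta's frame: u = (v_A − v_B)/(1 − v_A v_B/c²) = (0.673 − 0.42)/(1 − 0.673×0.42) = 0.253/0.71734 = 0.35269; |u| = 0.35269c.
γ for this relative speed: γ = 1/√(1 − 0.12439) = 1.0687.
The clock on probe Alpha records proper time, so probe Beta measures Δt = γΔτ = 1.0687 × 250 = 267.2 minutes.

267.2 minutes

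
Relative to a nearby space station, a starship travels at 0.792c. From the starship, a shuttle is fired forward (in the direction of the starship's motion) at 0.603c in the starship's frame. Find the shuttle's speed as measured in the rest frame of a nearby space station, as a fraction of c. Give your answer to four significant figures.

0.9441c

Relativistic velocity addition: u = (u' + v)/(1 + u'v/c²), with u' = 0.603c and v = 0.792c.
Numerator: 0.603 + 0.792 = 1.395. Denominator: 1 + (0.603)(0.792) = 1.477576.
u = 1.395/1.477576 = 0.94411, so the speed is 0.9441c.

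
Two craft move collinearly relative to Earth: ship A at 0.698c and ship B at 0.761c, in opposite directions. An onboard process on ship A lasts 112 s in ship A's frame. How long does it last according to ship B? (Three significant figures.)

369 s

Transform ship A's velocity into ship B's frame: (0.698 + 0.761)/(1 + 0.698·0.761) = 1.459/1.531178, so the relative speed is 0.95286c.
At |u| = 0.95286c, γ = (1 − 0.907942)^(−1/2) = 3.2959.
Ship A's interval is proper; time dilation gives Δt_B = γΔτ = 3.2959 × 112 s = 369 s.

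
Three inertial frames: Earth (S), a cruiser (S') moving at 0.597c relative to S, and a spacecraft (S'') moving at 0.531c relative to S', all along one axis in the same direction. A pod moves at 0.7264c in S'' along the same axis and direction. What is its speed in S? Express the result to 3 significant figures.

0.976c

First combine the pod and spacecraft (S''→S'): u₁ = (0.7264 + 0.531)/(1 + 0.7264×0.531) = 1.2574/1.3857184 = 0.9074.
Then combine with the cruiser (S'→S): u = (0.9074 + 0.597)/(1 + 0.9074×0.597) = 1.5044/1.5417178 = 0.97579.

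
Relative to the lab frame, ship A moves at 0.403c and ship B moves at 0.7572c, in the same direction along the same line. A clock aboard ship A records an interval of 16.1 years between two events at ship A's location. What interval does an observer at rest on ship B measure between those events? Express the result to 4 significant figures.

18.71 years

The velocity of ship A relative to ship B is (0.403 − 0.7572)c / (1 − 0.403×0.7572) = −0.50975c; relative speed 0.50975c.
γ for this relative speed: γ = 1/√(1 − 0.259845) = 1.1624.
Ship A's interval is proper; time dilation gives Δt_B = γΔτ = 1.1624 × 16.1 years = 18.71 years.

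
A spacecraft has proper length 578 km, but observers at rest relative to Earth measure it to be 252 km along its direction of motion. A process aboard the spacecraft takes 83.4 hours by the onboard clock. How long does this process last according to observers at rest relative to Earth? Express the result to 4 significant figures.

From L = L₀/γ: γ = 578/252 = 2.29365.
Δt = γΔτ = 2.29365 × 83.4 = 191.3 hours.

191.3 hours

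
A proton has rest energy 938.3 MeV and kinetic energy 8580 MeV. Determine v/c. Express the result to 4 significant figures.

0.9951

γ = 1 + K/(mc²) = 1 + 8580/938.3 = 10.144.
β = √(1 − 1/γ²) = √(1 − 0.0097181) = √0.9902819 = 0.9951.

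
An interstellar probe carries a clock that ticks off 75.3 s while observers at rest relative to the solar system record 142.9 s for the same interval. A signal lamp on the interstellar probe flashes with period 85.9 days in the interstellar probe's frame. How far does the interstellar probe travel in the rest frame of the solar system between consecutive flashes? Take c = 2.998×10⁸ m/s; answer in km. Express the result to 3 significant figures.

γ = Δt/Δτ = 142.9/75.3 = 1.89774.
β = √(1 − 1/γ²) = 0.8499. Lab-frame period = γτ = 1.89774×85.9 days = 163.02 days. Distance = βc × γτ = 0.8499 × 2.998×10⁸ m/s × 14084928 s = 3.5888×10^15 m = 3.59×10^12 km.

3.59×10^12 km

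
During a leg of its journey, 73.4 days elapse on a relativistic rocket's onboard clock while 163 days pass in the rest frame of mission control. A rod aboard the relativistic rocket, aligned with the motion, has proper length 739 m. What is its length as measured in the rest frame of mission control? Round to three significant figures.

The time-dilation ratio gives γ = 163/73.4 = 2.22071.
L = L₀/γ = 739/2.22071 = 333 m.

333 m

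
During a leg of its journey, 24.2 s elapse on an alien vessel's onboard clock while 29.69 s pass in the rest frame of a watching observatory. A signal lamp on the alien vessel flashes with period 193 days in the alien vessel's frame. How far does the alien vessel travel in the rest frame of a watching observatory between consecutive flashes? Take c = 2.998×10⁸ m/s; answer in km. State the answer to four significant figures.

The time-dilation ratio gives γ = 29.69/24.2 = 1.22686.
β = √(1 − 1/γ²) = 0.57934. Lab-frame period = γτ = 1.22686×193 days = 236.78 days. Distance = βc × γτ = 0.57934 × 2.998×10⁸ m/s × 20457792 s = 3.5532×10^15 m = 3.553×10^12 km.

3.553×10^12 km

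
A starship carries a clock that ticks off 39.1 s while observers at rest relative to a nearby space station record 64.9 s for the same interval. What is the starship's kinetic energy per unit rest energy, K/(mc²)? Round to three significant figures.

0.660

γ = Δt/Δτ = 64.9/39.1 = 1.65985.
Since K = (γ−1)mc², K/(mc²) = 1.65985 − 1 = 0.660.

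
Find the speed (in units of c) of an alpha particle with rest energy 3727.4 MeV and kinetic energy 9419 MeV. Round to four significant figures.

γ = 1 + K/(mc²) = 1 + 9419/3727.4 = 3.527.
β = √(1 − 1/γ²) = √(1 − 0.0803876) = √0.9196124 = 0.9590.

0.9590c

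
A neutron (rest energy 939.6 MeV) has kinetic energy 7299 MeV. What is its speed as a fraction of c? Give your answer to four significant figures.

0.9935c

K = (γ−1)mc², so γ = 1 + 7299/939.6 = 8.7682.
Then v/c = √(1 − γ⁻²) = √(1 − 0.0130071) = √0.9869929 = 0.9935.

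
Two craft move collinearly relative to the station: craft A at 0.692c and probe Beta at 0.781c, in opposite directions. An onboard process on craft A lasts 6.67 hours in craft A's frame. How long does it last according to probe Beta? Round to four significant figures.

Speed of craft A in probe Beta's frame: u = (v_A + v_B)/(1 + v_A v_B/c²) = (0.692 + 0.781)/(1 + 0.692×0.781) = 1.473/1.540452 = 0.95621; |u| = 0.95621c.
At |u| = 0.95621c, γ = (1 − 0.914338)^(−1/2) = 3.4167.
Craft A's interval is proper; time dilation gives Δt_B = γΔτ = 3.4167 × 6.67 hours = 22.79 hours.

22.79 hours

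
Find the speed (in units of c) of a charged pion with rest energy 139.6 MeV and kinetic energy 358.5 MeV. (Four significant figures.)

γ = 1 + K/(mc²) = 1 + 358.5/139.6 = 3.5681.
β = √(1 − 1/γ²) = √(1 − 0.0785463) = √0.9214537 = 0.9599.

0.9599c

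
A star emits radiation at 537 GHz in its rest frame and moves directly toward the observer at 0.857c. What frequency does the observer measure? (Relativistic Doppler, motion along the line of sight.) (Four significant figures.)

Relativistic Doppler (source moving toward): f_obs = f_src · √((1+β)/(1−β)).
With β = 0.857: factor = √(1.857/0.143) = 3.6036.
f_obs = 537 × 3.6036 = 1935 GHz.

1935 GHz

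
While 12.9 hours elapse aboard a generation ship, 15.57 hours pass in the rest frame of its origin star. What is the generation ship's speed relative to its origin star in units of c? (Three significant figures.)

0.560c

γ = Δt/Δτ = 15.57/12.9 = 1.207.
β = √(1 − 1/γ²) = √(1 − 0.686413) = √0.313587 = 0.560.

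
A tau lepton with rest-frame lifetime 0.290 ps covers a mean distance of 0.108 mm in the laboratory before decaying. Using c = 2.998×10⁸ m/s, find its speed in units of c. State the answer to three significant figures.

0.779c

Let x = d/(cτ) = 1.080×10^-4 m / (2.998×10⁸ m/s × 2.900×10^-13 s) = 1.2422. Since d = βγcτ, x = βγ = β/√(1−β²).
Solving: β² = x²/(1+x²) = 1.54306/2.54306 = 0.606773, so β = 0.779.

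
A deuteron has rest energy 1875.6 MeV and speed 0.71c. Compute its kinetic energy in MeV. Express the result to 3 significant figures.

788 MeV

γ = 1/√(1 − β²) = 1/√(1 − 0.5041) = 1/√0.4959 = 1/0.704202 = 1.42005.
Kinetic energy: K = (γ − 1)mc² = (1.42005 − 1) × 1875.6 MeV = 0.42005 × 1875.6 = 788 MeV.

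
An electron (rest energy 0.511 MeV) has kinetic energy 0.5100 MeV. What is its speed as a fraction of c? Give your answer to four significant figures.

0.8657c

K = (γ−1)mc², so γ = 1 + 0.5100/0.511 = 1.998.
Then v/c = √(1 − γ⁻²) = √(1 − 0.250501) = √0.749499 = 0.8657.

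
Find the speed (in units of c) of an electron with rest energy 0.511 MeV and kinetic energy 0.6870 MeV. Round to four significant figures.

0.9045c

γ = 1 + K/(mc²) = 1 + 0.6870/0.511 = 2.3444.
β = √(1 − 1/γ²) = √(1 − 0.181944) = √0.818056 = 0.9045.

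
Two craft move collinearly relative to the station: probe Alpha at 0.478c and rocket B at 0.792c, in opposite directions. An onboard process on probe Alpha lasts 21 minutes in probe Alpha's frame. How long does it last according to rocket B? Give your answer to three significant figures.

Speed of probe Alpha in rocket B's frame: u = (v_A + v_B)/(1 + v_A v_B/c²) = (0.478 + 0.792)/(1 + 0.478×0.792) = 1.27/1.378576 = 0.92124; |u| = 0.92124c.
γ for this relative speed: γ = 1/√(1 − 0.848683) = 2.5707.
Probe Alpha's interval is proper; time dilation gives Δt_B = γΔτ = 2.5707 × 21 minutes = 54.0 minutes.

54.0 minutes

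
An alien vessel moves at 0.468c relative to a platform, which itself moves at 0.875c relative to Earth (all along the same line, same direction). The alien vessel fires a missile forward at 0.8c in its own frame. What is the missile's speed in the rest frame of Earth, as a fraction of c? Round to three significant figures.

Apply u = (u'+v)/(1+u'v) twice. Missile in the platform frame: (0.8+0.468)/(1+0.8·0.468) = 1.268/1.3744 = 0.92258c.
That velocity, transformed to the rest frame of Earth: (0.92258+0.875)/(1+0.92258·0.875) = 1.79758/1.8072575 = 0.99465c.

0.995c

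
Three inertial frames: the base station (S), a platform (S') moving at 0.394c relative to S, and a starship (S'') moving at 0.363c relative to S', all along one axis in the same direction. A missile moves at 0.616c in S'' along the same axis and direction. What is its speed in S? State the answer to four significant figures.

Compose velocities in two stages. Stage 1 (into S'): u₁ = (0.616+0.363)/(1+0.616×0.363) = 0.80009.
Stage 2 (into S): u = (0.80009+0.394)/(1+0.80009×0.394) = 0.90789, so the speed is 0.9079c.

0.9079c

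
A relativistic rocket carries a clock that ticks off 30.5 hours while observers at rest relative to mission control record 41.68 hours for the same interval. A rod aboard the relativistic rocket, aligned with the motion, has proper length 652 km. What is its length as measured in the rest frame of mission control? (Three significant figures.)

The time-dilation ratio gives γ = 41.68/30.5 = 1.36656.
The rod contracts by the same γ: 652 km / 1.36656 = 477 km.

477 km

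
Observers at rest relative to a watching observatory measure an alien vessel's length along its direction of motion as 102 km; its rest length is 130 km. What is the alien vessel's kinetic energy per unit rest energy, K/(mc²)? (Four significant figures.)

0.2745

Length contraction gives γ = L₀/L = 130/102 = 1.27451.
Since K = (γ−1)mc², K/(mc²) = 1.27451 − 1 = 0.2745.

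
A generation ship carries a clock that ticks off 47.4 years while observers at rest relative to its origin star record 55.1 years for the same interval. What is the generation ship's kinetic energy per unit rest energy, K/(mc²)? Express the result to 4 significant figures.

0.1624

The time-dilation ratio gives γ = 55.1/47.4 = 1.16245.
Since K = (γ−1)mc², K/(mc²) = 1.16245 − 1 = 0.1624.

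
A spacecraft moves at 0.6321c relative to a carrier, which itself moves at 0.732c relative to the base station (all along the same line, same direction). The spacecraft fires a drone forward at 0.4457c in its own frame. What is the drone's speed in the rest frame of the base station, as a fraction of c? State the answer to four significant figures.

First combine the drone and spacecraft (S''→S'): u₁ = (0.4457 + 0.6321)/(1 + 0.4457×0.6321) = 1.0778/1.28172697 = 0.8409.
Then combine with the carrier (S'→S): u = (0.8409 + 0.732)/(1 + 0.8409×0.732) = 1.5729/1.6155388 = 0.97361.

0.9736c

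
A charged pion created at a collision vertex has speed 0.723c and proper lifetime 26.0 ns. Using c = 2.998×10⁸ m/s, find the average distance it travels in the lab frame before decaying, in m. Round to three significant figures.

8.16 m

With β = 0.723, γ = 1/√(1 − 0.723²) = 1/√0.477271 = 1.4475.
Lab-frame lifetime: Δt = γτ = 1.4475 × 26.0 ns = 37.635 ns.
Distance: d = vΔt = 0.723 × 2.998×10⁸ m/s × 3.7635×10^-8 s = 8.16 m.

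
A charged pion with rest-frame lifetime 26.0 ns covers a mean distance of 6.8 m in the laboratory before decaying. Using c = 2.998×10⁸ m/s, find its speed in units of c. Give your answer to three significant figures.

0.657c

Lab distance = (lab lifetime)·v = γτ·βc, so βγ = d/(cτ) = 6.800/(2.998×10⁸ × 2.600×10^-8) = 0.87238.
With βγ = 0.87238: γ² = 1 + (βγ)² = 1.761047, and β = (βγ)/γ = 0.87238/1.32704 = 0.657.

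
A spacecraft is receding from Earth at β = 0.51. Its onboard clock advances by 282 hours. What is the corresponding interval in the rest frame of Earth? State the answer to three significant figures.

γ = 1/√(1 − β²) = 1/√(1 − 0.2601) = 1/√0.7399 = 1/0.860174 = 1.1626.
The onboard clock measures proper time, so the interval in the rest frame of Earth is dilated: Δt = γ·Δτ = 1.1626 × 282 hours = 328 hours.

328 hours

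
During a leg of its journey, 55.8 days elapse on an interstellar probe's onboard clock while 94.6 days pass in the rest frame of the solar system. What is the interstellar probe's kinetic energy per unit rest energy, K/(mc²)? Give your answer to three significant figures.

The time-dilation ratio gives γ = 94.6/55.8 = 1.69534.
K/(mc²) = γ − 1 = 1.69534 − 1 = 0.695.

0.695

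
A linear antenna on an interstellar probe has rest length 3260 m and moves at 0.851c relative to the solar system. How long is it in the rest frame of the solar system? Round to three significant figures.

With β = 0.851, γ = 1/√(1 − 0.851²) = 1/√0.275799 = 1.9042.
Along the direction of motion the measured length is L₀/γ = 3260/1.9042 = 1710 m.

1710 m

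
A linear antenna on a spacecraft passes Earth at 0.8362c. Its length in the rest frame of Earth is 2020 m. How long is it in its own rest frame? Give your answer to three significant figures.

Lorentz factor: γ = (1 − 0.69923044)^(−1/2) = 1.8234.
Proper length: L₀ = γ·L = 1.8234 × 2020 = 3680 m.

3680 m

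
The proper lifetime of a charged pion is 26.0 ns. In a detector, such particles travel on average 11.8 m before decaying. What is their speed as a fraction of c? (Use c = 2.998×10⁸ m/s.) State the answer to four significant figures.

Lab distance = (lab lifetime)·v = γτ·βc, so βγ = d/(cτ) = 11.80/(2.998×10⁸ × 2.600×10^-8) = 1.5138.
With βγ = 1.5138: γ² = 1 + (βγ)² = 3.29159, and β = (βγ)/γ = 1.5138/1.81427 = 0.8344.

0.8344c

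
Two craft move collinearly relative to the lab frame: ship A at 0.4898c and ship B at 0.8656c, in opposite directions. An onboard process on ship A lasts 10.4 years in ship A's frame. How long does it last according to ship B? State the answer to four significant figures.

Speed of ship A in ship B's frame: u = (v_A + v_B)/(1 + v_A v_B/c²) = (0.4898 + 0.8656)/(1 + 0.4898×0.8656) = 1.3554/1.42397088 = 0.95185; |u| = 0.95185c.
At |u| = 0.95185c, γ = (1 − 0.906018)^(−1/2) = 3.262.
The clock on ship A records proper time, so ship B measures Δt = γΔτ = 3.262 × 10.4 = 33.92 years.

33.92 years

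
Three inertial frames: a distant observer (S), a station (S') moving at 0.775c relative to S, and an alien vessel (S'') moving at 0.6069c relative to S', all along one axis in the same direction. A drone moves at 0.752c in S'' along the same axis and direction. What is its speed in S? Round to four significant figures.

0.9913c

First combine the drone and alien vessel (S''→S'): u₁ = (0.752 + 0.6069)/(1 + 0.752×0.6069) = 1.3589/1.4563888 = 0.93306.
Then combine with the station (S'→S): u = (0.93306 + 0.775)/(1 + 0.93306×0.775) = 1.70806/1.7231215 = 0.99126.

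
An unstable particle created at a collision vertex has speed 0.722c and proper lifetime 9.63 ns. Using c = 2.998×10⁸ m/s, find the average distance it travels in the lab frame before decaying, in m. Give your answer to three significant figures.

3.01 m

With β = 0.722, γ = 1/√(1 − 0.722²) = 1/√0.478716 = 1.4453.
Lab-frame lifetime: Δt = γτ = 1.4453 × 9.63 ns = 13.918 ns.
Distance: d = vΔt = 0.722 × 2.998×10⁸ m/s × 1.3918×10^-8 s = 3.01 m.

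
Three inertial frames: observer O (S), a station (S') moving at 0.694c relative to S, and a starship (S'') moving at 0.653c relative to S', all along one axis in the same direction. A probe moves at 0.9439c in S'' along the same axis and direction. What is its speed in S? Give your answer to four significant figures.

Compose velocities in two stages. Stage 1 (into S'): u₁ = (0.9439+0.653)/(1+0.9439×0.653) = 0.98796.
Stage 2 (into S): u = (0.98796+0.694)/(1+0.98796×0.694) = 0.99781, so the speed is 0.9978c.

0.9978c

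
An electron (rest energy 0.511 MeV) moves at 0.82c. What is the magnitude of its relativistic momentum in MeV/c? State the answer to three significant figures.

0.732 MeV/c

β² = 0.6724, so γ = 1/√0.3276 = 1.7471.
Momentum: p = γβ·mc = 1.7471 × 0.82 × 0.511 MeV/c = 0.732 MeV/c.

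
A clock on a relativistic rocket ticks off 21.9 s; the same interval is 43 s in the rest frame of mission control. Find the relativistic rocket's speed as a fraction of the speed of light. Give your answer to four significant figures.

0.8606c

γ = Δt/Δτ = 43/21.9 = 1.9635.
β = √(1 − 1/γ²) = √(1 − 0.259381) = √0.740619 = 0.8606.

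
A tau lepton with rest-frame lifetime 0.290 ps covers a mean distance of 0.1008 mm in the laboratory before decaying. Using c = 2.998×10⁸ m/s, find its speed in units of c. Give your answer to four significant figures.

0.7572c

d = βγcτ ⇒ βγ = d/(cτ) = 1.008×10^-4 m / (8.6942×10^-5 m) = 1.1594.
β = (βγ)/√(1+(βγ)²) = 1.1594/√2.34421 = 0.7572.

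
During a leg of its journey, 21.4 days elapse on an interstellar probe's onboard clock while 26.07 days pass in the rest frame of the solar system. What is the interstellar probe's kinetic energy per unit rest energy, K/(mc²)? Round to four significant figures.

0.2182

γ = Δt/Δτ = 26.07/21.4 = 1.21822.
K/(mc²) = γ − 1 = 1.21822 − 1 = 0.2182.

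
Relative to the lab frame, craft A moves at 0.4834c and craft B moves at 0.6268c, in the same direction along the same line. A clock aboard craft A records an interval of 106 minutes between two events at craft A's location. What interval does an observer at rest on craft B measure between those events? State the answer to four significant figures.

108.3 minutes

The velocity of craft A relative to craft B is (0.4834 − 0.6268)c / (1 − 0.4834×0.6268) = −0.20574c; relative speed 0.20574c.
At |u| = 0.20574c, γ = (1 − 0.0423289)^(−1/2) = 1.0219.
The clock on craft A records proper time, so craft B measures Δt = γΔτ = 1.0219 × 106 = 108.3 minutes.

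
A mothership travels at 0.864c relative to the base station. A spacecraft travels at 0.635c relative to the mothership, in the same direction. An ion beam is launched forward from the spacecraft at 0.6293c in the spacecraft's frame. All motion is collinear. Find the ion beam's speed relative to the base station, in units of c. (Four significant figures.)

0.9926c

Compose velocities in two stages. Stage 1 (into S'): u₁ = (0.6293+0.635)/(1+0.6293×0.635) = 0.90333.
Stage 2 (into S): u = (0.90333+0.864)/(1+0.90333×0.864) = 0.99262, so the speed is 0.9926c.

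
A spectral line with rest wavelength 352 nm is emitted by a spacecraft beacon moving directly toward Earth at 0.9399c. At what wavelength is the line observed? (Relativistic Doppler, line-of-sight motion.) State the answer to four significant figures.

Relativistic Doppler for wavelength: λ_obs = λ_src · √((1−β)/(1+β)).
With β = 0.9399: factor = √(0.0601/1.9399) = 0.17601.
λ_obs = 352 × 0.17601 = 61.96 nm.

61.96 nm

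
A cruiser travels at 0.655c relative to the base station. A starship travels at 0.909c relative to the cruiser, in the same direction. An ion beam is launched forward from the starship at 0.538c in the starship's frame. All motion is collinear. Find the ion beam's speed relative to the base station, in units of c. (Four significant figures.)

Apply u = (u'+v)/(1+u'v) twice. Ion beam in the cruiser frame: (0.538+0.909)/(1+0.538·0.909) = 1.447/1.489042 = 0.97177c.
That velocity, transformed to the rest frame of the base station: (0.97177+0.655)/(1+0.97177·0.655) = 1.62677/1.63650935 = 0.99405c.

0.9940c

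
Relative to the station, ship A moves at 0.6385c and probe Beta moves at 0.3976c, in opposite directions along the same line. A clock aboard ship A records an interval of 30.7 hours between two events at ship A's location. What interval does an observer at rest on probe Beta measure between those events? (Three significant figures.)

Speed of ship A in probe Beta's frame: u = (v_A + v_B)/(1 + v_A v_B/c²) = (0.6385 + 0.3976)/(1 + 0.6385×0.3976) = 1.0361/1.2538676 = 0.82632; |u| = 0.82632c.
γ for this relative speed: γ = 1/√(1 − 0.682805) = 1.7756.
The clock on ship A records proper time, so probe Beta measures Δt = γΔτ = 1.7756 × 30.7 = 54.5 hours.

54.5 hours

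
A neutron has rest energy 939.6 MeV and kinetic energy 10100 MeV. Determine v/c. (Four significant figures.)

γ = 1 + K/(mc²) = 1 + 10100/939.6 = 11.749.
β = √(1 − 1/γ²) = √(1 − 0.00724433) = √0.99275567 = 0.9964.

0.9964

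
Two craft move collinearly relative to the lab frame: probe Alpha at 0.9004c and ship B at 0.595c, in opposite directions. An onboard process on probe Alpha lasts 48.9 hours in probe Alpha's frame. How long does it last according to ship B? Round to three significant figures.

215 hours

The velocity of probe Alpha relative to ship B is (0.9004 + 0.595)c / (1 + 0.9004×0.595) = 0.97373c; relative speed 0.97373c.
γ for this relative speed: γ = 1/√(1 − 0.94815) = 4.3916.
Probe Alpha's interval is proper; time dilation gives Δt_B = γΔτ = 4.3916 × 48.9 hours = 215 hours.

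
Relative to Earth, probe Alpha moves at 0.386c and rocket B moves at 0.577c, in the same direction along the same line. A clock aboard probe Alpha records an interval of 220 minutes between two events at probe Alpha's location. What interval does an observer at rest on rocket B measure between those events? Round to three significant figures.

Speed of probe Alpha in rocket B's frame: u = (v_A − v_B)/(1 − v_A v_B/c²) = (0.386 − 0.577)/(1 − 0.386×0.577) = −0.191/0.777278 = −0.24573; |u| = 0.24573c.
At |u| = 0.24573c, γ = (1 − 0.0603832)^(−1/2) = 1.0316.
Probe Alpha's interval is proper; time dilation gives Δt_B = γΔτ = 1.0316 × 220 minutes = 227 minutes.

227 minutes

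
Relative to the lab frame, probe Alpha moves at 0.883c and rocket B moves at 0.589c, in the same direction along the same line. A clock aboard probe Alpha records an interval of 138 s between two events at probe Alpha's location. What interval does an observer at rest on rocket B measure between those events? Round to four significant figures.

Speed of probe Alpha in rocket B's frame: u = (v_A − v_B)/(1 − v_A v_B/c²) = (0.883 − 0.589)/(1 − 0.883×0.589) = 0.294/0.479913 = 0.61261; |u| = 0.61261c.
At |u| = 0.61261c, γ = (1 − 0.375291)^(−1/2) = 1.2652.
Probe Alpha's interval is proper; time dilation gives Δt_B = γΔτ = 1.2652 × 138 s = 174.6 s.

174.6 s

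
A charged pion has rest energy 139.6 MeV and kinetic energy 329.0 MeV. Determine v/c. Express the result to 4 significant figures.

K = (γ−1)mc², so γ = 1 + 329.0/139.6 = 3.3567.
Then v/c = √(1 − γ⁻²) = √(1 − 0.0887513) = √0.9112487 = 0.9546.

0.9546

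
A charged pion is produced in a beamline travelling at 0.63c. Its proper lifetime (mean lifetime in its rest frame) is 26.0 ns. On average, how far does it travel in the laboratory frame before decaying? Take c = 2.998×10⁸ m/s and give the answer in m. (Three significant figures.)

β² = 0.3969, so γ = 1/√0.6031 = 1.2877.
Lab-frame lifetime: Δt = γτ = 1.2877 × 26.0 ns = 33.48 ns.
Distance: d = vΔt = 0.63 × 2.998×10⁸ m/s × 3.3480×10^-8 s = 6.32 m.

6.32 m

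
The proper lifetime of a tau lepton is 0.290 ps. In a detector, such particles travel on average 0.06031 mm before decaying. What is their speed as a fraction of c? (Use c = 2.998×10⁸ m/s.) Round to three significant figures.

0.570c

d = βγcτ ⇒ βγ = d/(cτ) = 6.031×10^-5 m / (8.6942×10^-5 m) = 0.69368.
β = (βγ)/√(1+(βγ)²) = 0.69368/√1.481192 = 0.570.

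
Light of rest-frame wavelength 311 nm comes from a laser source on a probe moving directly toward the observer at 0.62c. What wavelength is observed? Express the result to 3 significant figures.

151 nm

Relativistic Doppler for wavelength: λ_obs = λ_src · √((1−β)/(1+β)).
With β = 0.62: factor = √(0.38/1.62) = 0.48432.
λ_obs = 311 × 0.48432 = 151 nm.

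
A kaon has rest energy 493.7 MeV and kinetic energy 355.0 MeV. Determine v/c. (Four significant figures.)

γ = 1 + K/(mc²) = 1 + 355.0/493.7 = 1.7191.
β = √(1 − 1/γ²) = √(1 − 0.338375) = √0.661625 = 0.8134.

0.8134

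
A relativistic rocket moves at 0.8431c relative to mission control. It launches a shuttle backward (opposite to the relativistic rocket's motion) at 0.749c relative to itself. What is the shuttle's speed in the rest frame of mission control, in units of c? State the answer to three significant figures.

0.255c

In units of c, u = (u' + v)/(1 + u'v) with u' = −0.749 and v = 0.8431.
Numerator: −0.749 + 0.8431 = 0.0941. Denominator: 1 + (−0.749)(0.8431) = 0.3685181.
u = 0.0941/0.3685181 = 0.25535, so the speed is 0.255c.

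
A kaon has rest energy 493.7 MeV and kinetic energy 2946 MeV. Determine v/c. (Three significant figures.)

0.990

K = (γ−1)mc², so γ = 1 + 2946/493.7 = 6.9672.
Then v/c = √(1 − γ⁻²) = √(1 − 0.0206008) = √0.9793992 = 0.990.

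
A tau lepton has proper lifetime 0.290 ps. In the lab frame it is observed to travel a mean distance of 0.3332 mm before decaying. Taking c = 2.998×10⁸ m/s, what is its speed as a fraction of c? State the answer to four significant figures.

0.9676c

Lab distance = (lab lifetime)·v = γτ·βc, so βγ = d/(cτ) = 3.332×10^-4/(2.998×10⁸ × 2.900×10^-13) = 3.8324.
With βγ = 3.8324: γ² = 1 + (βγ)² = 15.6873, and β = (βγ)/γ = 3.8324/3.96072 = 0.9676.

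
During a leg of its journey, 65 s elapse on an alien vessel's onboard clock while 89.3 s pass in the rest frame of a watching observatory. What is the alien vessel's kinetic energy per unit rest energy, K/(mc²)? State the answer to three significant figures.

The time-dilation ratio gives γ = 89.3/65 = 1.37385.
Since K = (γ−1)mc², K/(mc²) = 1.37385 − 1 = 0.374.

0.374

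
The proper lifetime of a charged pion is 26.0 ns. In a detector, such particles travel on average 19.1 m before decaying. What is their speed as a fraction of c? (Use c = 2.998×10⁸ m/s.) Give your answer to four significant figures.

d = βγcτ ⇒ βγ = d/(cτ) = 19.10 m / (7.7948 m) = 2.4504.
β = (βγ)/√(1+(βγ)²) = 2.4504/√7.00446 = 0.9259.

0.9259c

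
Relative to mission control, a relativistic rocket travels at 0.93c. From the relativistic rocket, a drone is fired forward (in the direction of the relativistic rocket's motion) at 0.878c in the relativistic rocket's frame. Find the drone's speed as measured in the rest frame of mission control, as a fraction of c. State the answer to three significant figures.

Relativistic velocity addition: u = (u' + v)/(1 + u'v/c²), with u' = 0.878c and v = 0.93c.
Numerator: 0.878 + 0.93 = 1.808. Denominator: 1 + (0.878)(0.93) = 1.81654.
u = 1.808/1.81654 = 0.9953, so the speed is 0.995c.

0.995c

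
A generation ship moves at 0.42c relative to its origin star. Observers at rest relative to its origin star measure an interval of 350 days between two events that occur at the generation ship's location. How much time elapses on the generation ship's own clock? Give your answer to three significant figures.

318 days

β² = 0.1764, so γ = 1/√0.8236 = 1.1019.
The moving clock records proper time: Δτ = Δt/γ = 350/1.1019 = 318 days.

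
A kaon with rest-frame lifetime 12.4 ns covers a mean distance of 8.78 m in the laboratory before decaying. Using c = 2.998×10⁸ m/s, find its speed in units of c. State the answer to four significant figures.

0.9209c

Lab distance = (lab lifetime)·v = γτ·βc, so βγ = d/(cτ) = 8.780/(2.998×10⁸ × 1.240×10^-8) = 2.3618.
With βγ = 2.3618: γ² = 1 + (βγ)² = 6.5781, and β = (βγ)/γ = 2.3618/2.56478 = 0.9209.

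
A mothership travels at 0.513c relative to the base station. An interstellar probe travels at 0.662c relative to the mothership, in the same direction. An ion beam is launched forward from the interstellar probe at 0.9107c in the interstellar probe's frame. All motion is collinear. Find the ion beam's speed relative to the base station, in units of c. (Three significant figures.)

0.994c

First combine the ion beam and interstellar probe (S''→S'): u₁ = (0.9107 + 0.662)/(1 + 0.9107×0.662) = 1.5727/1.6028834 = 0.98117.
Then combine with the mothership (S'→S): u = (0.98117 + 0.513)/(1 + 0.98117×0.513) = 1.49417/1.50334021 = 0.9939.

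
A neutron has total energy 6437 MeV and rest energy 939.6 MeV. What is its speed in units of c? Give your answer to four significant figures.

0.9893c

γ = E/(mc²) = 6437/939.6 = 6.8508.
β = √(1 − 1/γ²) = √(1 − 0.0213068) = √0.9786932 = 0.9893.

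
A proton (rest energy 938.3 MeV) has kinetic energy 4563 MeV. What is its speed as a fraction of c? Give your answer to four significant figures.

0.9853c

γ = 1 + K/(mc²) = 1 + 4563/938.3 = 5.8631.
β = √(1 − 1/γ²) = √(1 − 0.0290901) = √0.9709099 = 0.9853.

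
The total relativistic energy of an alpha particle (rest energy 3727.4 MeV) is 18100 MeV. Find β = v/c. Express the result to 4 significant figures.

γ = E/(mc²) = 18100/3727.4 = 4.8559.
β = √(1 − 1/γ²) = √(1 − 0.0424092) = √0.9575908 = 0.9786.

0.9786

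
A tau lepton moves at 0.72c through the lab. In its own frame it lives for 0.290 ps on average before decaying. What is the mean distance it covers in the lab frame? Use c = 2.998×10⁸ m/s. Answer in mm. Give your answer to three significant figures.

0.0902 mm

γ = 1/√(1 − β²) = 1/√(1 − 0.5184) = 1/√0.4816 = 1/0.693974 = 1.441.
Lab-frame lifetime: Δt = γτ = 1.441 × 0.290 ps = 0.41789 ps.
Distance: d = vΔt = 0.72 × 2.998×10⁸ m/s × 4.1789×10^-13 s = 9.02×10^-5 m = 0.0902 mm.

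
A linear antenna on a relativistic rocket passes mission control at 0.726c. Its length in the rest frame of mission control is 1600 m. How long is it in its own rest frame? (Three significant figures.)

With β = 0.726, γ = 1/√(1 − 0.726²) = 1/√0.472924 = 1.4541.
Proper length: L₀ = γ·L = 1.4541 × 1600 = 2330 m.

2330 m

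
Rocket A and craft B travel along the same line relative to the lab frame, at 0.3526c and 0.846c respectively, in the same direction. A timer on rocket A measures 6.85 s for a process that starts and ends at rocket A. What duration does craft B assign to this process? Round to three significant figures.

Transform rocket A's velocity into craft B's frame: (0.3526 − 0.846)/(1 − 0.3526·0.846) = −0.4934/0.7017004, so the relative speed is 0.70315c.
At |u| = 0.70315c, γ = (1 − 0.49442)^(−1/2) = 1.4064.
Rocket A's interval is proper; time dilation gives Δt_B = γΔτ = 1.4064 × 6.85 s = 9.63 s.

9.63 s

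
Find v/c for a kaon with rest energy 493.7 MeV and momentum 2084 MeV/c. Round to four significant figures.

0.9731

βγ = pc/(mc²) = 2084/493.7 = 4.2212.
Since γ² = 1 + (βγ)² = 18.8185, γ = √18.8185 = 4.33803, and β = (βγ)/γ = 4.2212/4.33803 = 0.9731.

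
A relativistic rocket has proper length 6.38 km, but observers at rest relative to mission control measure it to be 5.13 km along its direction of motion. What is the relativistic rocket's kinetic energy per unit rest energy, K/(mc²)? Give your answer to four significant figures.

Length contraction gives γ = L₀/L = 6.38/5.13 = 1.24366.
Since K = (γ−1)mc², K/(mc²) = 1.24366 − 1 = 0.2437.

0.2437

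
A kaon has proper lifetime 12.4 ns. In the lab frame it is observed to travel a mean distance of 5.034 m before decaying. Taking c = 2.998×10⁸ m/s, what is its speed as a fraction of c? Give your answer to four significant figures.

0.8044c

Lab distance = (lab lifetime)·v = γτ·βc, so βγ = d/(cτ) = 5.034/(2.998×10⁸ × 1.240×10^-8) = 1.3541.
With βγ = 1.3541: γ² = 1 + (βγ)² = 2.83359, and β = (βγ)/γ = 1.3541/1.68333 = 0.8044.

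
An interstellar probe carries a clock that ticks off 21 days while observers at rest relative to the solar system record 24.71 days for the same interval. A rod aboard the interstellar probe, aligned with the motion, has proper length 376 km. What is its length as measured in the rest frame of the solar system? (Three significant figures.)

320 km

From Δt = γΔτ: γ = 24.71/21 = 1.17667.
The rod contracts by the same γ: 376 km / 1.17667 = 320 km.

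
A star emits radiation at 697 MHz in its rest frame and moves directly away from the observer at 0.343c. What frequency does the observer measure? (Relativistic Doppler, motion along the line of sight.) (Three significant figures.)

Relativistic Doppler (source moving away): f_obs = f_src · √((1−β)/(1+β)).
With β = 0.343: factor = √(0.657/1.343) = 0.69943.
f_obs = 697 × 0.69943 = 488 MHz.

488 MHz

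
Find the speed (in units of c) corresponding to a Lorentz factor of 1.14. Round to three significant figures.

0.480c

β = √(1 − 1/γ²) = √(1 − 1/1.2996) = √0.230532 = 0.480.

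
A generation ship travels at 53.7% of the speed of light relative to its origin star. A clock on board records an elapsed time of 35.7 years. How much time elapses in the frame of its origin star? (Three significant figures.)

γ = 1/√(1 − β²) = 1/√(1 − 0.288369) = 1/√0.711631 = 1/0.843582 = 1.1854.
Time dilation: Δt = γ·Δτ = 1.1854 × 35.7 = 42.3 years.

42.3 years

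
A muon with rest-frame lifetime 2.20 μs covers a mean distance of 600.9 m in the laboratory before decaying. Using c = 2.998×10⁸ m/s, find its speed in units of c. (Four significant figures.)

0.6735c

Lab distance = (lab lifetime)·v = γτ·βc, so βγ = d/(cτ) = 600.9/(2.998×10⁸ × 2.200×10^-6) = 0.91106.
With βγ = 0.91106: γ² = 1 + (βγ)² = 1.83003, and β = (βγ)/γ = 0.91106/1.35279 = 0.6735.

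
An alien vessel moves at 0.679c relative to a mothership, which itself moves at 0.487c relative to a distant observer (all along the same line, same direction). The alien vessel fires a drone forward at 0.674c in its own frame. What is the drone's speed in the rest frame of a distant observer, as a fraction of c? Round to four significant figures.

0.9746c

Compose velocities in two stages. Stage 1 (into S'): u₁ = (0.674+0.679)/(1+0.674×0.679) = 0.92821.
Stage 2 (into S): u = (0.92821+0.487)/(1+0.92821×0.487) = 0.97464, so the speed is 0.9746c.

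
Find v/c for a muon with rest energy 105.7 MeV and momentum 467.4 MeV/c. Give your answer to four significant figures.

0.9754

βγ = pc/(mc²) = 467.4/105.7 = 4.4219.
Since γ² = 1 + (βγ)² = 20.5532, γ = √20.5532 = 4.53356, and β = (βγ)/γ = 4.4219/4.53356 = 0.9754.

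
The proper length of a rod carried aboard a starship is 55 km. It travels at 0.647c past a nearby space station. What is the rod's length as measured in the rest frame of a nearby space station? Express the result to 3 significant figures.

γ = 1/√(1 − β²) = 1/√(1 − 0.418609) = 1/√0.581391 = 1/0.76249 = 1.3115.
Along the direction of motion the measured length is L₀/γ = 55/1.3115 = 41.9 km.

41.9 km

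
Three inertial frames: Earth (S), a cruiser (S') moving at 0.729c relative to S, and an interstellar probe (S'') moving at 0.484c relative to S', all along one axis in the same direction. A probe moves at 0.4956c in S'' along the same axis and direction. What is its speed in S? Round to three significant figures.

0.964c

Apply u = (u'+v)/(1+u'v) twice. Probe in the cruiser frame: (0.4956+0.484)/(1+0.4956·0.484) = 0.9796/1.2398704 = 0.79008c.
That velocity, transformed to the rest frame of Earth: (0.79008+0.729)/(1+0.79008·0.729) = 1.51908/1.57596832 = 0.9639c.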